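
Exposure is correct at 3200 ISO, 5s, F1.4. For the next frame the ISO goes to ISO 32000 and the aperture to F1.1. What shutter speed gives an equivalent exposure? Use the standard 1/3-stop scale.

ISO: 3200 → 4000 → 5000 → 6400 → 8000 → 10000 → 12800 → 16000 → 20000 → 25600 → 32000 — 3 1/3 stops higher (brighter).
Aperture: f/1.4 → f/1.2 → f/1.1 — 2/3 stop wider (brighter).
Net change so far: 4 stops brighter. Offset with the shutter speed: 5 → 4 → 3.2 → 2.5 → 2 → 1.6 → 1.3 → 1 → 0.8 → 0.6 → 0.5 → 0.4 → 0.3.

0.3 s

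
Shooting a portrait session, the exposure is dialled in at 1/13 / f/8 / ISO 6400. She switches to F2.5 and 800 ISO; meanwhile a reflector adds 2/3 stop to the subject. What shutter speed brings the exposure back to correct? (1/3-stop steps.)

Scene light: 2/3 stop brighter.
Aperture: f/8 → f/7.1 → f/6.3 → f/5.6 → f/5 → f/4.5 → f/4 → f/3.5 → f/3.2 → f/2.8 → f/2.5 — 3 1/3 stops opened up (brighter).
ISO: 6400 → 5000 → 4000 → 3200 → 2500 → 2000 → 1600 → 1250 → 1000 → 800 — 3 stops lower (darker).
Net so far: 1 stop brighter. Shutter speed: 1/13 → 1/15 → 1/20 → 1/25.

1/25s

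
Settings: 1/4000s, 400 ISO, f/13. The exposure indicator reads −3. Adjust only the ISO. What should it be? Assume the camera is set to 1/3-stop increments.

ISO 3200

Underexposed by 3 stops → need 3 stops brighter.
ISO: 400 → 500 → 640 → 800 → 1000 → 1250 → 1600 → 2000 → 2500 → 3200.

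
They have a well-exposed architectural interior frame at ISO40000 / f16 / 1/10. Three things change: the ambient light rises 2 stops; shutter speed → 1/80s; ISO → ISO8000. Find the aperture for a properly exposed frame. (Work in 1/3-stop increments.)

Scene light: 2 stops brighter.
Shutter speed: 1/10 → 1/13 → 1/15 → 1/20 → 1/25 → 1/30 → 1/40 → 1/50 → 1/60 → 1/80 — 3 stops shorter (darker).
ISO: 40000 → 32000 → 25600 → 20000 → 16000 → 12800 → 10000 → 8000 — 2 1/3 stops lower (darker).
Net so far: 3 1/3 stops darker. Aperture: f/16 → f/14 → f/13 → f/11 → f/10 → f/9 → f/8 → f/7.1 → f/6.3 → f/5.6 → f/5.

f/5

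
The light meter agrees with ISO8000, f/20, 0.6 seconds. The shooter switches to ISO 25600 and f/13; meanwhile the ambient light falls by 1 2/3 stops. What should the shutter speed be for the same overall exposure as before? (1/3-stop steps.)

1/4s

Scene light: 1 2/3 stops darker.
ISO: 8000 → 10000 → 12800 → 16000 → 20000 → 25600 — 1 2/3 stops raised (brighter).
Aperture: f/20 → f/18 → f/16 → f/14 → f/13 — 1 1/3 stops larger aperture (brighter).
Net so far: 1 1/3 stops brighter. Shutter speed: 0.6 → 0.5 → 0.4 → 0.3 → 1/4.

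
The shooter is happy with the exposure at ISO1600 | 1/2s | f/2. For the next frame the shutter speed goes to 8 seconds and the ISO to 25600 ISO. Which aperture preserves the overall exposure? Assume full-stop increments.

Shutter speed: 1/2 → 1 → 2 → 4 → 8 — 4 stops slower (brighter).
ISO: 1600 → 3200 → 6400 → 12800 → 25600 — 4 stops higher (brighter).
Net change so far: 8 stops brighter. Offset with the aperture: f/2 → f/2.8 → f/4 → f/5.6 → f/8 → f/11 → f/16 → f/22 → f/32.

f/32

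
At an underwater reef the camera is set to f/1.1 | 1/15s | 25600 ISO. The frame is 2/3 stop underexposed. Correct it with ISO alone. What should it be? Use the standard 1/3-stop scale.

ISO 40000

Underexposed by 2/3 stop → need 2/3 stop brighter.
ISO: 25600 → 32000 → 40000.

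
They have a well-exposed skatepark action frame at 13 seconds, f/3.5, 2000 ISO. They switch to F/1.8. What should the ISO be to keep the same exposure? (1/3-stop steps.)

Aperture: f/3.5 → f/3.2 → f/2.8 → f/2.5 → f/2.2 → f/2 → f/1.8 — 2 stops opened up (brighter).
Need 2 stops darker from the ISO: 2000 → 1600 → 1250 → 1000 → 800 → 640 → 500.

ISO 500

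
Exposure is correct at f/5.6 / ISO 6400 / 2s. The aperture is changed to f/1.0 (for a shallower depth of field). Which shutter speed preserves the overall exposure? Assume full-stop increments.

Aperture: f/5.6 → f/4 → f/2.8 → f/2 → f/1.4 → f/1.0 — 5 stops opened up (brighter).
Need 5 stops darker from the shutter speed: 2 → 1 → 1/2 → 1/4 → 1/8 → 1/15.

1/15s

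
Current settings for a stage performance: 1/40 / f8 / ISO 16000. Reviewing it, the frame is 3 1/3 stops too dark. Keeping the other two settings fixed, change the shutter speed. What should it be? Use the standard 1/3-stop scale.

Underexposed by 3 1/3 stops → need 3 1/3 stops brighter.
Shutter speed: 1/40 → 1/30 → 1/25 → 1/20 → 1/15 → 1/13 → 1/10 → 1/8 → 1/6 → 1/5 → 1/4.

1/4s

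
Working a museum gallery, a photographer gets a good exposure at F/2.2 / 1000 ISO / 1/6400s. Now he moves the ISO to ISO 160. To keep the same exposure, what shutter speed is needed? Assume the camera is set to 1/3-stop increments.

ISO: 1000 → 800 → 640 → 500 → 400 → 320 → 250 → 200 → 160 — 2 2/3 stops lower (darker).
Need 2 2/3 stops brighter from the shutter speed: 1/6400 → 1/5000 → 1/4000 → 1/3200 → 1/2500 → 1/2000 → 1/1600 → 1/1250 → 1/1000.

1/1000s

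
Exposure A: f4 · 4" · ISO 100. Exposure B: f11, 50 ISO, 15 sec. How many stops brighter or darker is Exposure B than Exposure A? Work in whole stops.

Aperture: f/4 → f/5.6 → f/8 → f/11 — 3 stops stopped down (darker).
Shutter speed: 4 → 8 → 15 — 2 stops slower (brighter).
ISO: 100 → 50 — 1 stop dropped (darker).
Net: −3 +2 −1 = −2 stops.

2 stops darker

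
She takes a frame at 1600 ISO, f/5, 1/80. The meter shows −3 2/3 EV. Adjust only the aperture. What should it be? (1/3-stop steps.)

Underexposed by 3 2/3 stops → need 3 2/3 stops brighter.
Aperture: f/5 → f/4.5 → f/4 → f/3.5 → f/3.2 → f/2.8 → f/2.5 → f/2.2 → f/2 → f/1.8 → f/1.6 → f/1.4.

f/1.4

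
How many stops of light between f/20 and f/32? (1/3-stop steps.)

f/20 → f/22 → f/25 → f/29 → f/32 — count the steps: 4 third-stops = 1 1/3 stops.

1 1/3 stops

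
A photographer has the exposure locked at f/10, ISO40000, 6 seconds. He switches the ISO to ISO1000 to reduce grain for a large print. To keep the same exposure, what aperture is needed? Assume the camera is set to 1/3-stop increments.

ISO: 40000 → 32000 → 25600 → 20000 → 16000 → 12800 → 10000 → 8000 → 6400 → 5000 → 4000 → 3200 → 2500 → 2000 → 1600 → 1250 → 1000 — 5 1/3 stops lower (darker).
Need 5 1/3 stops brighter from the aperture: f/10 → f/9 → f/8 → f/7.1 → f/6.3 → f/5.6 → f/5 → f/4.5 → f/4 → f/3.5 → f/3.2 → f/2.8 → f/2.5 → f/2.2 → f/2 → f/1.8 → f/1.6.

f/1.6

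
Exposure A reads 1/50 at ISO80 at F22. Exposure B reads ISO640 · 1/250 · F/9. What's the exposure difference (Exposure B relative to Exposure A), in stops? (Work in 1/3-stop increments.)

Aperture: f/22 → f/20 → f/18 → f/16 → f/14 → f/13 → f/11 → f/10 → f/9 — 2 2/3 stops wider (brighter).
Shutter speed: 1/50 → 1/60 → 1/80 → 1/100 → 1/125 → 1/160 → 1/200 → 1/250 — 2 1/3 stops faster (darker).
ISO: 80 → 100 → 125 → 160 → 200 → 250 → 320 → 400 → 500 → 640 — 3 stops higher (brighter).
Net: +2 2/3 −2 1/3 +3 = +3 1/3 stops.

3 1/3 stops brighter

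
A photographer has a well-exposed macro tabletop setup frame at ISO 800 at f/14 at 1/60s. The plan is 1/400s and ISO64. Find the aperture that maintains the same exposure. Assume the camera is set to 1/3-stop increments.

Shutter speed: 1/60 → 1/80 → 1/100 → 1/125 → 1/160 → 1/200 → 1/250 → 1/320 → 1/400 — 2 2/3 stops faster (darker).
ISO: 800 → 640 → 500 → 400 → 320 → 250 → 200 → 160 → 125 → 100 → 80 → 64 — 3 2/3 stops lower (darker).
Net change so far: 6 1/3 stops darker. Offset with the aperture: f/14 → f/13 → f/11 → f/10 → f/9 → f/8 → f/7.1 → f/6.3 → f/5.6 → f/5 → f/4.5 → f/4 → f/3.5 → f/3.2 → f/2.8 → f/2.5 → f/2.2 → f/2 → f/1.8 → f/1.6.

f/1.6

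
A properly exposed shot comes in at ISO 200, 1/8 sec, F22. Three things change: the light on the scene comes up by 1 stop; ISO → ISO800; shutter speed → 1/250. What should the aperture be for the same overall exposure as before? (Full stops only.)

Scene light: 1 stop brighter.
ISO: 200 → 400 → 800 — 2 stops raised (brighter).
Shutter speed: 1/8 → 1/15 → 1/30 → 1/60 → 1/125 → 1/250 — 5 stops shorter (darker).
Net so far: 2 stops darker. Aperture: f/22 → f/16 → f/11.

f/11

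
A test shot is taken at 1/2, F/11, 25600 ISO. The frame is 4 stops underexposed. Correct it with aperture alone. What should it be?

Underexposed by 4 stops → need 4 stops brighter.
Aperture: f/11 → f/8 → f/5.6 → f/4 → f/2.8.

f/2.8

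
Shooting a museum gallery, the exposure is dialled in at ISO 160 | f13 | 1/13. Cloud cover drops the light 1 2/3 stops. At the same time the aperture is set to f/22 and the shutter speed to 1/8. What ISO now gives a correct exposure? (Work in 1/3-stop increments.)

ISO 1000

Scene light: 1 2/3 stops darker.
Aperture: f/13 → f/14 → f/16 → f/18 → f/20 → f/22 — 1 2/3 stops smaller aperture (darker).
Shutter speed: 1/13 → 1/10 → 1/8 — 2/3 stop slower (brighter).
Net so far: 2 2/3 stops darker. ISO: 160 → 200 → 250 → 320 → 400 → 500 → 640 → 800 → 1000.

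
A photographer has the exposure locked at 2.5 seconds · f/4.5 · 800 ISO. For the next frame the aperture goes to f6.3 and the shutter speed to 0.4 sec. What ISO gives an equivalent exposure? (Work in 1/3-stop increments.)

Aperture: f/4.5 → f/5 → f/5.6 → f/6.3 — 1 stop stopped down (darker).
Shutter speed: 2.5 → 2 → 1.6 → 1.3 → 1 → 0.8 → 0.6 → 0.5 → 0.4 — 2 2/3 stops shorter (darker).
Net change so far: 3 2/3 stops darker. Offset with the ISO: 800 → 1000 → 1250 → 1600 → 2000 → 2500 → 3200 → 4000 → 5000 → 6400 → 8000 → 10000.

ISO 10000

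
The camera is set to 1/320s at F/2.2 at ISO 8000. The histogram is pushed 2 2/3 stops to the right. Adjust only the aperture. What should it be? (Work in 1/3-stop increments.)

f/5.6

Overexposed by 2 2/3 stops → need 2 2/3 stops darker.
Aperture: f/2.2 → f/2.5 → f/2.8 → f/3.2 → f/3.5 → f/4 → f/4.5 → f/5 → f/5.6.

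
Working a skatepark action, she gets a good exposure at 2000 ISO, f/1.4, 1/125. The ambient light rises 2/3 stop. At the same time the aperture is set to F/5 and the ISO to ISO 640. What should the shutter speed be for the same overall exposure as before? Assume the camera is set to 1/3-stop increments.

Scene light: 2/3 stop brighter.
Aperture: f/1.4 → f/1.6 → f/1.8 → f/2 → f/2.2 → f/2.5 → f/2.8 → f/3.2 → f/3.5 → f/4 → f/4.5 → f/5 — 3 2/3 stops stopped down (darker).
ISO: 2000 → 1600 → 1250 → 1000 → 800 → 640 — 1 2/3 stops lower (darker).
Net so far: 4 2/3 stops darker. Shutter speed: 1/125 → 1/100 → 1/80 → 1/60 → 1/50 → 1/40 → 1/30 → 1/25 → 1/20 → 1/15 → 1/13 → 1/10 → 1/8 → 1/6 → 1/5.

1/5s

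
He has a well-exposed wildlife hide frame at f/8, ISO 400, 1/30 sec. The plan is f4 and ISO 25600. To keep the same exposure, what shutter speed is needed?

1/8000s

Aperture: f/8 → f/5.6 → f/4 — 2 stops opened up (brighter).
ISO: 400 → 800 → 1600 → 3200 → 6400 → 12800 → 25600 — 6 stops higher (brighter).
Net change so far: 8 stops brighter. Offset with the shutter speed: 1/30 → 1/60 → 1/125 → 1/250 → 1/500 → 1/1000 → 1/2000 → 1/4000 → 1/8000.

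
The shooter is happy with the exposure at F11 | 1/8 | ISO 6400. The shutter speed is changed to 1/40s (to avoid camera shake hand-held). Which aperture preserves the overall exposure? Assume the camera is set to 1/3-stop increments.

f/5

Shutter speed: 1/8 → 1/10 → 1/13 → 1/15 → 1/20 → 1/25 → 1/30 → 1/40 — 2 1/3 stops faster (darker).
Need 2 1/3 stops brighter from the aperture: f/11 → f/10 → f/9 → f/8 → f/7.1 → f/6.3 → f/5.6 → f/5.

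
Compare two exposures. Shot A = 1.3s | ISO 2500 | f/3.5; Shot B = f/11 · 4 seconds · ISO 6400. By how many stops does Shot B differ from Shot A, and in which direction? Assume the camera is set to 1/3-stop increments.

1/3 stop darker

Aperture: f/3.5 → f/4 → f/4.5 → f/5 → f/5.6 → f/6.3 → f/7.1 → f/8 → f/9 → f/10 → f/11 — 3 1/3 stops smaller aperture (darker).
Shutter speed: 1.3 → 1.6 → 2 → 2.5 → 3.2 → 4 — 1 2/3 stops slower (brighter).
ISO: 2500 → 3200 → 4000 → 5000 → 6400 — 1 1/3 stops raised (brighter).
Net: −3 1/3 +1 2/3 +1 1/3 = −1/3 stops.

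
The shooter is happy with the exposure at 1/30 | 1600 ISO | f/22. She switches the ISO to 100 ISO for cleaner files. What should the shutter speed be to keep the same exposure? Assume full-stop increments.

1/2s

ISO: 1600 → 800 → 400 → 200 → 100 — 4 stops lower (darker).
Need 4 stops brighter from the shutter speed: 1/30 → 1/15 → 1/8 → 1/4 → 1/2.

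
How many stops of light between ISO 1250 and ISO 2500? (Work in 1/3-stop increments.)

1 stop

1250 → 1600 → 2000 → 2500 — count the steps: 3 third-stops = 1 stop.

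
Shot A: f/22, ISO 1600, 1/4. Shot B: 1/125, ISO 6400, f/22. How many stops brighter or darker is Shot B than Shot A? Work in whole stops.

3 stops darker

Aperture: unchanged.
Shutter speed: 1/4 → 1/8 → 1/15 → 1/30 → 1/60 → 1/125 — 5 stops faster (darker).
ISO: 1600 → 3200 → 6400 — 2 stops higher (brighter).
Net: −5 +2 = −3 stops.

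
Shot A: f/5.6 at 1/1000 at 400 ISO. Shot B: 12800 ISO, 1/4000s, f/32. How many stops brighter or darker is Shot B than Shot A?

Aperture: f/5.6 → f/8 → f/11 → f/16 → f/22 → f/32 — 5 stops narrower (darker).
Shutter speed: 1/1000 → 1/2000 → 1/4000 — 2 stops shorter (darker).
ISO: 400 → 800 → 1600 → 3200 → 6400 → 12800 — 5 stops raised (brighter).
Net: −5 −2 +5 = −2 stops.

2 stops darker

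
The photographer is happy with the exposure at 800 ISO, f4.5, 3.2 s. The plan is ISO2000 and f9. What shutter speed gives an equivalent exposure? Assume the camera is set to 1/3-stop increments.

5 s

ISO: 800 → 1000 → 1250 → 1600 → 2000 — 1 1/3 stops higher (brighter).
Aperture: f/4.5 → f/5 → f/5.6 → f/6.3 → f/7.1 → f/8 → f/9 — 2 stops stopped down (darker).
Net change so far: 2/3 stop darker. Offset with the shutter speed: 3.2 → 4 → 5.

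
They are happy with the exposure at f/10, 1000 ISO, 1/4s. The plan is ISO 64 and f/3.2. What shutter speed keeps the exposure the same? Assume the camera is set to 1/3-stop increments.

0.4 s

ISO: 1000 → 800 → 640 → 500 → 400 → 320 → 250 → 200 → 160 → 125 → 100 → 80 → 64 — 4 stops dropped (darker).
Aperture: f/10 → f/9 → f/8 → f/7.1 → f/6.3 → f/5.6 → f/5 → f/4.5 → f/4 → f/3.5 → f/3.2 — 3 1/3 stops larger aperture (brighter).
Net change so far: 2/3 stop darker. Offset with the shutter speed: 1/4 → 0.3 → 0.4.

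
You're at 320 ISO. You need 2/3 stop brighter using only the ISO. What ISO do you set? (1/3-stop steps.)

ISO: 320 → 400 → 500 — 2/3 stop raised (brighter).

ISO 500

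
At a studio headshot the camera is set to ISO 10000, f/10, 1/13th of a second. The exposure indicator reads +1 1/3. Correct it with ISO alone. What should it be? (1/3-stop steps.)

Overexposed by 1 1/3 stops → need 1 1/3 stops darker.
ISO: 10000 → 8000 → 6400 → 5000 → 4000.

ISO 4000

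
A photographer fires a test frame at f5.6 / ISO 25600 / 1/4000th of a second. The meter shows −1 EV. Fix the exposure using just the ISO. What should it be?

Underexposed by 1 stop → need 1 stop brighter.
ISO: 25600 → 51200.

ISO 51200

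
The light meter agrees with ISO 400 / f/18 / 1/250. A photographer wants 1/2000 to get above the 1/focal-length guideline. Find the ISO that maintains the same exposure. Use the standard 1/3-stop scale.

Shutter speed: 1/250 → 1/320 → 1/400 → 1/500 → 1/640 → 1/800 → 1/1000 → 1/1250 → 1/1600 → 1/2000 — 3 stops shorter (darker).
Need 3 stops brighter from the ISO: 400 → 500 → 640 → 800 → 1000 → 1250 → 1600 → 2000 → 2500 → 3200.

ISO 3200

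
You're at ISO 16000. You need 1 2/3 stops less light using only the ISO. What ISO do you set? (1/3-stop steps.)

ISO 5000

ISO: 16000 → 12800 → 10000 → 8000 → 6400 → 5000 — 1 2/3 stops lower (darker).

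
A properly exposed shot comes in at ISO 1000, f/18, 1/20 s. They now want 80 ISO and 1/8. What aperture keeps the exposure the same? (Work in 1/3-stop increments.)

ISO: 1000 → 800 → 640 → 500 → 400 → 320 → 250 → 200 → 160 → 125 → 100 → 80 — 3 2/3 stops dropped (darker).
Shutter speed: 1/20 → 1/15 → 1/13 → 1/10 → 1/8 — 1 1/3 stops longer (brighter).
Net change so far: 2 1/3 stops darker. Offset with the aperture: f/18 → f/16 → f/14 → f/13 → f/11 → f/10 → f/9 → f/8.

f/8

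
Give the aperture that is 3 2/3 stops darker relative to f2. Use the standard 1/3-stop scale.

Aperture: f/2 → f/2.2 → f/2.5 → f/2.8 → f/3.2 → f/3.5 → f/4 → f/4.5 → f/5 → f/5.6 → f/6.3 → f/7.1 — 3 2/3 stops narrower (darker).

f/7.1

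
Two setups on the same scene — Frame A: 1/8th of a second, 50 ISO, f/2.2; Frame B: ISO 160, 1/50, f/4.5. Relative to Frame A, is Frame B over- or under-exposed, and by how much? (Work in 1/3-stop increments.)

3 stops darker

Aperture: f/2.2 → f/2.5 → f/2.8 → f/3.2 → f/3.5 → f/4 → f/4.5 — 2 stops narrower (darker).
Shutter speed: 1/8 → 1/10 → 1/13 → 1/15 → 1/20 → 1/25 → 1/30 → 1/40 → 1/50 — 2 2/3 stops shorter (darker).
ISO: 50 → 64 → 80 → 100 → 125 → 160 — 1 2/3 stops higher (brighter).
Net: −2 −2 2/3 +1 2/3 = −3 stops.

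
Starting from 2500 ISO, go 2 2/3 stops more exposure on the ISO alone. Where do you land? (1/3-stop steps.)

ISO 16000

ISO: 2500 → 3200 → 4000 → 5000 → 6400 → 8000 → 10000 → 12800 → 16000 — 2 2/3 stops raised (brighter).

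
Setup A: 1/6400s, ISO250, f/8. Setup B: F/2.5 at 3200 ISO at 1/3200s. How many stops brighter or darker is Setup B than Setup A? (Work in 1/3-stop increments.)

8 stops brighter

Aperture: f/8 → f/7.1 → f/6.3 → f/5.6 → f/5 → f/4.5 → f/4 → f/3.5 → f/3.2 → f/2.8 → f/2.5 — 3 1/3 stops larger aperture (brighter).
Shutter speed: 1/6400 → 1/5000 → 1/4000 → 1/3200 — 1 stop slower (brighter).
ISO: 250 → 320 → 400 → 500 → 640 → 800 → 1000 → 1250 → 1600 → 2000 → 2500 → 3200 — 3 2/3 stops higher (brighter).
Net: +3 1/3 +1 +3 2/3 = +8 stops.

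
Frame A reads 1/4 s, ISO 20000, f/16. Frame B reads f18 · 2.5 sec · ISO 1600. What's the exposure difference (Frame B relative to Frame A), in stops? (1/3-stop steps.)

Aperture: f/16 → f/18 — 1/3 stop narrower (darker).
Shutter speed: 1/4 → 0.3 → 0.4 → 0.5 → 0.6 → 0.8 → 1 → 1.3 → 1.6 → 2 → 2.5 — 3 1/3 stops slower (brighter).
ISO: 20000 → 16000 → 12800 → 10000 → 8000 → 6400 → 5000 → 4000 → 3200 → 2500 → 2000 → 1600 — 3 2/3 stops dropped (darker).
Net: −1/3 +3 1/3 −3 2/3 = −2/3 stops.

2/3 stop darker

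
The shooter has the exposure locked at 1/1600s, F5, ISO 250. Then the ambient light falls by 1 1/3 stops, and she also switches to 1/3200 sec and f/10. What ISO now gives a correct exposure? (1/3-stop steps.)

Scene light: 1 1/3 stops darker.
Shutter speed: 1/1600 → 1/2000 → 1/2500 → 1/3200 — 1 stop faster (darker).
Aperture: f/5 → f/5.6 → f/6.3 → f/7.1 → f/8 → f/9 → f/10 — 2 stops stopped down (darker).
Net so far: 4 1/3 stops darker. ISO: 250 → 320 → 400 → 500 → 640 → 800 → 1000 → 1250 → 1600 → 2000 → 2500 → 3200 → 4000 → 5000.

ISO 5000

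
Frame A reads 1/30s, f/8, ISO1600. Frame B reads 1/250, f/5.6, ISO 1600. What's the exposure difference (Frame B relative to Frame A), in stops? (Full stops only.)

2 stops darker

Aperture: f/8 → f/5.6 — 1 stop larger aperture (brighter).
Shutter speed: 1/30 → 1/60 → 1/125 → 1/250 — 3 stops faster (darker).
ISO: unchanged.
Net: +1 −3 = −2 stops.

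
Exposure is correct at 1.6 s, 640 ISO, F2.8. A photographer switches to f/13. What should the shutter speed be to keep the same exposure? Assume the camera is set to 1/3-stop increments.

Aperture: f/2.8 → f/3.2 → f/3.5 → f/4 → f/4.5 → f/5 → f/5.6 → f/6.3 → f/7.1 → f/8 → f/9 → f/10 → f/11 → f/13 — 4 1/3 stops stopped down (darker).
Need 4 1/3 stops brighter from the shutter speed: 1.6 → 2 → 2.5 → 3.2 → 4 → 5 → 6 → 8 → 10 → 13 → 15 → 20 → 25 → 30.

30 s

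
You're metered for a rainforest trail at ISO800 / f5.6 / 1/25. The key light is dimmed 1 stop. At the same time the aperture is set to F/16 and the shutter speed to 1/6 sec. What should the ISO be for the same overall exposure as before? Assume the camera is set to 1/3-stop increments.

ISO 3200

Scene light: 1 stop darker.
Aperture: f/5.6 → f/6.3 → f/7.1 → f/8 → f/9 → f/10 → f/11 → f/13 → f/14 → f/16 — 3 stops smaller aperture (darker).
Shutter speed: 1/25 → 1/20 → 1/15 → 1/13 → 1/10 → 1/8 → 1/6 — 2 stops longer (brighter).
Net so far: 2 stops darker. ISO: 800 → 1000 → 1250 → 1600 → 2000 → 2500 → 3200.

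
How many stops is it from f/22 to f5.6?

4 stops

f/22 → f/16 → f/11 → f/8 → f/5.6 — count the steps: 4 stops.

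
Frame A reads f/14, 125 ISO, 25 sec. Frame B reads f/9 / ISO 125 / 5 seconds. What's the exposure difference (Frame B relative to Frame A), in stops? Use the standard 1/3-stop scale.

1 stop darker

Aperture: f/14 → f/13 → f/11 → f/10 → f/9 — 1 1/3 stops opened up (brighter).
Shutter speed: 25 → 20 → 15 → 13 → 10 → 8 → 6 → 5 — 2 1/3 stops faster (darker).
ISO: unchanged.
Net: +1 1/3 −2 1/3 = −1 stop.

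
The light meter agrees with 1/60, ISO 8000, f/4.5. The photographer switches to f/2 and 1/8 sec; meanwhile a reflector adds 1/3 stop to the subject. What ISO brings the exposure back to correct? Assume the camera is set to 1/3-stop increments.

ISO 160

Scene light: 1/3 stop brighter.
Aperture: f/4.5 → f/4 → f/3.5 → f/3.2 → f/2.8 → f/2.5 → f/2.2 → f/2 — 2 1/3 stops opened up (brighter).
Shutter speed: 1/60 → 1/50 → 1/40 → 1/30 → 1/25 → 1/20 → 1/15 → 1/13 → 1/10 → 1/8 — 3 stops slower (brighter).
Net so far: 5 2/3 stops brighter. ISO: 8000 → 6400 → 5000 → 4000 → 3200 → 2500 → 2000 → 1600 → 1250 → 1000 → 800 → 640 → 500 → 400 → 320 → 250 → 200 → 160.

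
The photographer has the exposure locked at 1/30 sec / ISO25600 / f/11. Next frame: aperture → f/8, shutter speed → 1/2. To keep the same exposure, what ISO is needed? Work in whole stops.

Aperture: f/11 → f/8 — 1 stop wider (brighter).
Shutter speed: 1/30 → 1/15 → 1/8 → 1/4 → 1/2 — 4 stops slower (brighter).
Net change so far: 5 stops brighter. Offset with the ISO: 25600 → 12800 → 6400 → 3200 → 1600 → 800.

ISO 800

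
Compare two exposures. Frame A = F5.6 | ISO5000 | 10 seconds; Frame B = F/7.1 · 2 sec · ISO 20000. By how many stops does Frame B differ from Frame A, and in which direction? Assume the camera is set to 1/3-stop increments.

1 stop darker

Aperture: f/5.6 → f/6.3 → f/7.1 — 2/3 stop stopped down (darker).
Shutter speed: 10 → 8 → 6 → 5 → 4 → 3.2 → 2.5 → 2 — 2 1/3 stops faster (darker).
ISO: 5000 → 6400 → 8000 → 10000 → 12800 → 16000 → 20000 — 2 stops higher (brighter).
Net: −2/3 −2 1/3 +2 = −1 stop.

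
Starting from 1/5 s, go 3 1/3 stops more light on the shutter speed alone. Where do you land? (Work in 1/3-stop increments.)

2 s

Shutter speed: 1/5 → 1/4 → 0.3 → 0.4 → 0.5 → 0.6 → 0.8 → 1 → 1.3 → 1.6 → 2 — 3 1/3 stops slower (brighter).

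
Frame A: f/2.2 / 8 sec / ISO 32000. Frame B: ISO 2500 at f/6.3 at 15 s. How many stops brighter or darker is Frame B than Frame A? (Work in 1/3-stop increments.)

Aperture: f/2.2 → f/2.5 → f/2.8 → f/3.2 → f/3.5 → f/4 → f/4.5 → f/5 → f/5.6 → f/6.3 — 3 stops smaller aperture (darker).
Shutter speed: 8 → 10 → 13 → 15 — 1 stop longer (brighter).
ISO: 32000 → 25600 → 20000 → 16000 → 12800 → 10000 → 8000 → 6400 → 5000 → 4000 → 3200 → 2500 — 3 2/3 stops lower (darker).
Net: −3 +1 −3 2/3 = −5 2/3 stops.

5 2/3 stops darker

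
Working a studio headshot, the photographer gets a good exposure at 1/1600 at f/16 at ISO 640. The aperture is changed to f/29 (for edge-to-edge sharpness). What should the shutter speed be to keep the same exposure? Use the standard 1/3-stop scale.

1/500s

Aperture: f/16 → f/18 → f/20 → f/22 → f/25 → f/29 — 1 2/3 stops stopped down (darker).
Need 1 2/3 stops brighter from the shutter speed: 1/1600 → 1/1250 → 1/1000 → 1/800 → 1/640 → 1/500.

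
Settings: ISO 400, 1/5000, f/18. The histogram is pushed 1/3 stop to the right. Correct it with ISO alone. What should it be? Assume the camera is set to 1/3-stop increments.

ISO 320

Overexposed by 1/3 stop → need 1/3 stop darker.
ISO: 400 → 320.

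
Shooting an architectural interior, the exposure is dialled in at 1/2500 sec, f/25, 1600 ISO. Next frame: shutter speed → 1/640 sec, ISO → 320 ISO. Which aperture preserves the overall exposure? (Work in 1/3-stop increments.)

f/22

Shutter speed: 1/2500 → 1/2000 → 1/1600 → 1/1250 → 1/1000 → 1/800 → 1/640 — 2 stops slower (brighter).
ISO: 1600 → 1250 → 1000 → 800 → 640 → 500 → 400 → 320 — 2 1/3 stops lower (darker).
Net change so far: 1/3 stop darker. Offset with the aperture: f/25 → f/22.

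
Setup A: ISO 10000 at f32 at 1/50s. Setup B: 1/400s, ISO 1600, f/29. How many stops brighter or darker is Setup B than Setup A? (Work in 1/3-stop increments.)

Aperture: f/32 → f/29 — 1/3 stop wider (brighter).
Shutter speed: 1/50 → 1/60 → 1/80 → 1/100 → 1/125 → 1/160 → 1/200 → 1/250 → 1/320 → 1/400 — 3 stops shorter (darker).
ISO: 10000 → 8000 → 6400 → 5000 → 4000 → 3200 → 2500 → 2000 → 1600 — 2 2/3 stops lower (darker).
Net: +1/3 −3 −2 2/3 = −5 1/3 stops.

5 1/3 stops darker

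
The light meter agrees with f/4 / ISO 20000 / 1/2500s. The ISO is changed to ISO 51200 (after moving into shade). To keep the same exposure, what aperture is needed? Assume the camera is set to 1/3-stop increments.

ISO: 20000 → 25600 → 32000 → 40000 → 51200 — 1 1/3 stops higher (brighter).
Need 1 1/3 stops darker from the aperture: f/4 → f/4.5 → f/5 → f/5.6 → f/6.3.

f/6.3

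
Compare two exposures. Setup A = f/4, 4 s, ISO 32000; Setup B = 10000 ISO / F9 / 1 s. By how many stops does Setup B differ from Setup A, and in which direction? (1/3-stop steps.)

6 stops darker

Aperture: f/4 → f/4.5 → f/5 → f/5.6 → f/6.3 → f/7.1 → f/8 → f/9 — 2 1/3 stops smaller aperture (darker).
Shutter speed: 4 → 3.2 → 2.5 → 2 → 1.6 → 1.3 → 1 — 2 stops faster (darker).
ISO: 32000 → 25600 → 20000 → 16000 → 12800 → 10000 — 1 2/3 stops lower (darker).
Net: −2 1/3 −2 −1 2/3 = −6 stops.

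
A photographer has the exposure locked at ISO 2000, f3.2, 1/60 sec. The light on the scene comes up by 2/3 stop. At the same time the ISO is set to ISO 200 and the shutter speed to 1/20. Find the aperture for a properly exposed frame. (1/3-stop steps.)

Scene light: 2/3 stop brighter.
ISO: 2000 → 1600 → 1250 → 1000 → 800 → 640 → 500 → 400 → 320 → 250 → 200 — 3 1/3 stops dropped (darker).
Shutter speed: 1/60 → 1/50 → 1/40 → 1/30 → 1/25 → 1/20 — 1 2/3 stops slower (brighter).
Net so far: 1 stop darker. Aperture: f/3.2 → f/2.8 → f/2.5 → f/2.2.

f/2.2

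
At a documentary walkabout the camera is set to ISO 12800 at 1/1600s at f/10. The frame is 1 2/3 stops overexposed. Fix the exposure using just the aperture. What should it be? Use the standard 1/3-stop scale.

f/18

Overexposed by 1 2/3 stops → need 1 2/3 stops darker.
Aperture: f/10 → f/11 → f/13 → f/14 → f/16 → f/18.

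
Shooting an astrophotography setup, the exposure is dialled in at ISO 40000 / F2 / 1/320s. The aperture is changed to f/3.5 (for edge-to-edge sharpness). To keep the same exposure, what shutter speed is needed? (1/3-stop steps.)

1/100s

Aperture: f/2 → f/2.2 → f/2.5 → f/2.8 → f/3.2 → f/3.5 — 1 2/3 stops smaller aperture (darker).
Need 1 2/3 stops brighter from the shutter speed: 1/320 → 1/250 → 1/200 → 1/160 → 1/125 → 1/100.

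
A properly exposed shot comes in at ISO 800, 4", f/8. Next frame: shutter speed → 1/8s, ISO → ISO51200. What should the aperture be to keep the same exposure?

f/11

Shutter speed: 4 → 2 → 1 → 1/2 → 1/4 → 1/8 — 5 stops faster (darker).
ISO: 800 → 1600 → 3200 → 6400 → 12800 → 25600 → 51200 — 6 stops higher (brighter).
Net change so far: 1 stop brighter. Offset with the aperture: f/8 → f/11.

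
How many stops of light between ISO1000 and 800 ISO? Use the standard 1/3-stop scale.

1/3 stop

1000 → 800 — count the steps: 1 third-stops = 1/3 stop.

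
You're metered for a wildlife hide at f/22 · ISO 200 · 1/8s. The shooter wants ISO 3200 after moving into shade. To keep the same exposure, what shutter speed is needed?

ISO: 200 → 400 → 800 → 1600 → 3200 — 4 stops raised (brighter).
Need 4 stops darker from the shutter speed: 1/8 → 1/15 → 1/30 → 1/60 → 1/125.

1/125s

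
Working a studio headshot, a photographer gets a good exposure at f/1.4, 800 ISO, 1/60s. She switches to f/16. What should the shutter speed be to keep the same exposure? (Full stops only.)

Aperture: f/1.4 → f/2 → f/2.8 → f/4 → f/5.6 → f/8 → f/11 → f/16 — 7 stops narrower (darker).
Need 7 stops brighter from the shutter speed: 1/60 → 1/30 → 1/15 → 1/8 → 1/4 → 1/2 → 1 → 2.

2 s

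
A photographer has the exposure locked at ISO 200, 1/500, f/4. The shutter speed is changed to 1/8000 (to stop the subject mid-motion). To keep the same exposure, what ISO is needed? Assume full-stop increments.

ISO 3200

Shutter speed: 1/500 → 1/1000 → 1/2000 → 1/4000 → 1/8000 — 4 stops faster (darker).
Need 4 stops brighter from the ISO: 200 → 400 → 800 → 1600 → 3200.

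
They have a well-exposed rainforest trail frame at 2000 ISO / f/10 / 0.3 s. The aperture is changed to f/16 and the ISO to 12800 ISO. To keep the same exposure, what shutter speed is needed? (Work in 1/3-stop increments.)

1/8s

Aperture: f/10 → f/11 → f/13 → f/14 → f/16 — 1 1/3 stops narrower (darker).
ISO: 2000 → 2500 → 3200 → 4000 → 5000 → 6400 → 8000 → 10000 → 12800 — 2 2/3 stops higher (brighter).
Net change so far: 1 1/3 stops brighter. Offset with the shutter speed: 0.3 → 1/4 → 1/5 → 1/6 → 1/8.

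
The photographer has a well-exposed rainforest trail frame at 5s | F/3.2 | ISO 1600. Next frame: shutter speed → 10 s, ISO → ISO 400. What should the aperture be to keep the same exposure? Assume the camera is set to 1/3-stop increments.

Shutter speed: 5 → 6 → 8 → 10 — 1 stop slower (brighter).
ISO: 1600 → 1250 → 1000 → 800 → 640 → 500 → 400 — 2 stops dropped (darker).
Net change so far: 1 stop darker. Offset with the aperture: f/3.2 → f/2.8 → f/2.5 → f/2.2.

f/2.2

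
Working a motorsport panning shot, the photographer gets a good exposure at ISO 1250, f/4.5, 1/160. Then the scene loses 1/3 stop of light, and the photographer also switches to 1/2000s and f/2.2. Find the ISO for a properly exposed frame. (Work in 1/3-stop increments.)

Scene light: 1/3 stop darker.
Shutter speed: 1/160 → 1/200 → 1/250 → 1/320 → 1/400 → 1/500 → 1/640 → 1/800 → 1/1000 → 1/1250 → 1/1600 → 1/2000 — 3 2/3 stops faster (darker).
Aperture: f/4.5 → f/4 → f/3.5 → f/3.2 → f/2.8 → f/2.5 → f/2.2 — 2 stops opened up (brighter).
Net so far: 2 stops darker. ISO: 1250 → 1600 → 2000 → 2500 → 3200 → 4000 → 5000.

ISO 5000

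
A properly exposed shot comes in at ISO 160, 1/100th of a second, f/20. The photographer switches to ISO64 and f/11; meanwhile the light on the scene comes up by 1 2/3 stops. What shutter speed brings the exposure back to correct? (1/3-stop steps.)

Scene light: 1 2/3 stops brighter.
ISO: 160 → 125 → 100 → 80 → 64 — 1 1/3 stops dropped (darker).
Aperture: f/20 → f/18 → f/16 → f/14 → f/13 → f/11 — 1 2/3 stops opened up (brighter).
Net so far: 2 stops brighter. Shutter speed: 1/100 → 1/125 → 1/160 → 1/200 → 1/250 → 1/320 → 1/400.

1/400s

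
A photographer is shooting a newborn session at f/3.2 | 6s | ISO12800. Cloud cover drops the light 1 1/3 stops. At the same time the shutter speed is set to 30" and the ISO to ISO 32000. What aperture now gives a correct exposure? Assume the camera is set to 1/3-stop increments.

f/7.1

Scene light: 1 1/3 stops darker.
Shutter speed: 6 → 8 → 10 → 13 → 15 → 20 → 25 → 30 — 2 1/3 stops longer (brighter).
ISO: 12800 → 16000 → 20000 → 25600 → 32000 — 1 1/3 stops higher (brighter).
Net so far: 2 1/3 stops brighter. Aperture: f/3.2 → f/3.5 → f/4 → f/4.5 → f/5 → f/5.6 → f/6.3 → f/7.1.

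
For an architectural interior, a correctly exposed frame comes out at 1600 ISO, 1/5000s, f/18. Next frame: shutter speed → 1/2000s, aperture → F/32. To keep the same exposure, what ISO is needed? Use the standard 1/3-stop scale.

ISO 2000

Shutter speed: 1/5000 → 1/4000 → 1/3200 → 1/2500 → 1/2000 — 1 1/3 stops longer (brighter).
Aperture: f/18 → f/20 → f/22 → f/25 → f/29 → f/32 — 1 2/3 stops stopped down (darker).
Net change so far: 1/3 stop darker. Offset with the ISO: 1600 → 2000.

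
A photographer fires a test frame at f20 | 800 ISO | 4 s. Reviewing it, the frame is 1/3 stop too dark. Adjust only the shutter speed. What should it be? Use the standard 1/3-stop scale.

5 s

Underexposed by 1/3 stop → need 1/3 stop brighter.
Shutter speed: 4 → 5.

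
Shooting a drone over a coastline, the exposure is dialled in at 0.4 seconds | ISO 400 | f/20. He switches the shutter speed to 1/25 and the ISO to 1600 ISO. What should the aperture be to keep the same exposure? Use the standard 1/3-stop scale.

f/13

Shutter speed: 0.4 → 0.3 → 1/4 → 1/5 → 1/6 → 1/8 → 1/10 → 1/13 → 1/15 → 1/20 → 1/25 — 3 1/3 stops faster (darker).
ISO: 400 → 500 → 640 → 800 → 1000 → 1250 → 1600 — 2 stops higher (brighter).
Net change so far: 1 1/3 stops darker. Offset with the aperture: f/20 → f/18 → f/16 → f/14 → f/13.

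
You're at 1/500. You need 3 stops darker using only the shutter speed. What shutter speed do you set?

Shutter speed: 1/500 → 1/1000 → 1/2000 → 1/4000 — 3 stops shorter (darker).

1/4000s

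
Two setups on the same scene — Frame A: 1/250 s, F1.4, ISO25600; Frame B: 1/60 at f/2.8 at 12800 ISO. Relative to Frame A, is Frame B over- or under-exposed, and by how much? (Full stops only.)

Aperture: f/1.4 → f/2 → f/2.8 — 2 stops stopped down (darker).
Shutter speed: 1/250 → 1/125 → 1/60 — 2 stops longer (brighter).
ISO: 25600 → 12800 — 1 stop lower (darker).
Net: −2 +2 −1 = −1 stop.

1 stop darker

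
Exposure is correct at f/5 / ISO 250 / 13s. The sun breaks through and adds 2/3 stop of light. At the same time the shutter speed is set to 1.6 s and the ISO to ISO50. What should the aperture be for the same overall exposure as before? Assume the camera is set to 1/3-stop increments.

f/1.0

Scene light: 2/3 stop brighter.
Shutter speed: 13 → 10 → 8 → 6 → 5 → 4 → 3.2 → 2.5 → 2 → 1.6 — 3 stops shorter (darker).
ISO: 250 → 200 → 160 → 125 → 100 → 80 → 64 → 50 — 2 1/3 stops dropped (darker).
Net so far: 4 2/3 stops darker. Aperture: f/5 → f/4.5 → f/4 → f/3.5 → f/3.2 → f/2.8 → f/2.5 → f/2.2 → f/2 → f/1.8 → f/1.6 → f/1.4 → f/1.2 → f/1.1 → f/1.0.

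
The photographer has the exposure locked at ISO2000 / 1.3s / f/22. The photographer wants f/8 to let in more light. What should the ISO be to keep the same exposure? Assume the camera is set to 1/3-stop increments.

ISO 250

Aperture: f/22 → f/20 → f/18 → f/16 → f/14 → f/13 → f/11 → f/10 → f/9 → f/8 — 3 stops wider (brighter).
Need 3 stops darker from the ISO: 2000 → 1600 → 1250 → 1000 → 800 → 640 → 500 → 400 → 320 → 250.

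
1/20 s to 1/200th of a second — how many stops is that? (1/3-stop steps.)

1/20 → 1/25 → 1/30 → 1/40 → 1/50 → 1/60 → 1/80 → 1/100 → 1/125 → 1/160 → 1/200 — count the steps: 10 third-stops = 3 1/3 stops.

3 1/3 stops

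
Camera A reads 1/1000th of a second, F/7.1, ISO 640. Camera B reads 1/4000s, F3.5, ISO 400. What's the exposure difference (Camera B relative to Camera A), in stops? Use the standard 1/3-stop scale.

2/3 stop darker

Aperture: f/7.1 → f/6.3 → f/5.6 → f/5 → f/4.5 → f/4 → f/3.5 — 2 stops opened up (brighter).
Shutter speed: 1/1000 → 1/1250 → 1/1600 → 1/2000 → 1/2500 → 1/3200 → 1/4000 — 2 stops faster (darker).
ISO: 640 → 500 → 400 — 2/3 stop lower (darker).
Net: +2 −2 −2/3 = −2/3 stops.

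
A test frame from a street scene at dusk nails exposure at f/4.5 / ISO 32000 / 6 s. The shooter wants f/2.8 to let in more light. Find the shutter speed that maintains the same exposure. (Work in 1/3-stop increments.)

2.5 s

Aperture: f/4.5 → f/4 → f/3.5 → f/3.2 → f/2.8 — 1 1/3 stops larger aperture (brighter).
Need 1 1/3 stops darker from the shutter speed: 6 → 5 → 4 → 3.2 → 2.5.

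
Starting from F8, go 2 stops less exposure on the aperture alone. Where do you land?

f/16

Aperture: f/8 → f/11 → f/16 — 2 stops smaller aperture (darker).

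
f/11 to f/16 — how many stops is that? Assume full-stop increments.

f/11 → f/16 — count the steps: 1 stop.

1 stop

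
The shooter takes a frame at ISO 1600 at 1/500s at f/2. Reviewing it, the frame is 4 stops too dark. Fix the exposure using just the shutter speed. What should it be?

Underexposed by 4 stops → need 4 stops brighter.
Shutter speed: 1/500 → 1/250 → 1/125 → 1/60 → 1/30.

1/30s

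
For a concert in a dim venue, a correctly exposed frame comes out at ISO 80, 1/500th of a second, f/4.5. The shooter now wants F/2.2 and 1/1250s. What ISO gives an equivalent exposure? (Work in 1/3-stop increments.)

Aperture: f/4.5 → f/4 → f/3.5 → f/3.2 → f/2.8 → f/2.5 → f/2.2 — 2 stops larger aperture (brighter).
Shutter speed: 1/500 → 1/640 → 1/800 → 1/1000 → 1/1250 — 1 1/3 stops faster (darker).
Net change so far: 2/3 stop brighter. Offset with the ISO: 80 → 64 → 50.

ISO 50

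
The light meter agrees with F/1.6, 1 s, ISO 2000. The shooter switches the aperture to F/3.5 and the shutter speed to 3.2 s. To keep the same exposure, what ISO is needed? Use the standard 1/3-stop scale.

ISO 3200

Aperture: f/1.6 → f/1.8 → f/2 → f/2.2 → f/2.5 → f/2.8 → f/3.2 → f/3.5 — 2 1/3 stops stopped down (darker).
Shutter speed: 1 → 1.3 → 1.6 → 2 → 2.5 → 3.2 — 1 2/3 stops longer (brighter).
Net change so far: 2/3 stop darker. Offset with the ISO: 2000 → 2500 → 3200.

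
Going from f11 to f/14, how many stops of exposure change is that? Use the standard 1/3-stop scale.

2/3 stop

f/11 → f/13 → f/14 — count the steps: 2 third-stops = 2/3 stop.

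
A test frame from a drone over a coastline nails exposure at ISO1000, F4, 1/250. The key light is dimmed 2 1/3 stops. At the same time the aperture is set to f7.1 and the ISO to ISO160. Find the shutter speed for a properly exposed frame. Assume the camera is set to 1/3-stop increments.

0.4 s

Scene light: 2 1/3 stops darker.
Aperture: f/4 → f/4.5 → f/5 → f/5.6 → f/6.3 → f/7.1 — 1 2/3 stops narrower (darker).
ISO: 1000 → 800 → 640 → 500 → 400 → 320 → 250 → 200 → 160 — 2 2/3 stops lower (darker).
Net so far: 6 2/3 stops darker. Shutter speed: 1/250 → 1/200 → 1/160 → 1/125 → 1/100 → 1/80 → 1/60 → 1/50 → 1/40 → 1/30 → 1/25 → 1/20 → 1/15 → 1/13 → 1/10 → 1/8 → 1/6 → 1/5 → 1/4 → 0.3 → 0.4.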